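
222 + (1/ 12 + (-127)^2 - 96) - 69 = 194233/ 12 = 16186.08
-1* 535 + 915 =380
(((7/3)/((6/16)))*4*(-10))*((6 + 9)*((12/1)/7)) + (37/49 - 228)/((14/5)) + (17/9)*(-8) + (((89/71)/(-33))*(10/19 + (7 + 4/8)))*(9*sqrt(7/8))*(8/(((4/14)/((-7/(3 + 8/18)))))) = -6350.21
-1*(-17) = 17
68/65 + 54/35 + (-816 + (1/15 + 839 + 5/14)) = 2029/78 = 26.01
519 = 519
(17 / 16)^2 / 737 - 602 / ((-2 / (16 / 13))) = 908648109 / 2452736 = 370.46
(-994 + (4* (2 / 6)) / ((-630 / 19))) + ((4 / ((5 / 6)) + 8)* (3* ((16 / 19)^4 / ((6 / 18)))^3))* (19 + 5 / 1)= 4539661033866491107096 / 2091582598517522145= 2170.44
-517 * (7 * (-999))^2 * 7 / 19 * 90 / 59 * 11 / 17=-175206750177690 / 19057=-9193826424.81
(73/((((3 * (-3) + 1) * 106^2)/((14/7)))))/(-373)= 0.00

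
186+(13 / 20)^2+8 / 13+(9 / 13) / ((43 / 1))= 41825271 / 223600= 187.05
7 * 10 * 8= 560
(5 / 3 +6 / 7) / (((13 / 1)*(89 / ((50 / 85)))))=530 / 413049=0.00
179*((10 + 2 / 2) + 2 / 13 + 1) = 28282 / 13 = 2175.54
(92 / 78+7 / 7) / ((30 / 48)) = 136 / 39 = 3.49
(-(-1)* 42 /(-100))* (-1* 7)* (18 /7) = 189 /25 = 7.56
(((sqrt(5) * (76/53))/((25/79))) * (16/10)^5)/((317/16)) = 3147825152 * sqrt(5)/1312578125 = 5.36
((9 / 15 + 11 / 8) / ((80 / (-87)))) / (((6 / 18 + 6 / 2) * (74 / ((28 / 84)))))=-6873 / 2368000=-0.00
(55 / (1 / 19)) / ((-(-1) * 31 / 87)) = 90915 / 31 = 2932.74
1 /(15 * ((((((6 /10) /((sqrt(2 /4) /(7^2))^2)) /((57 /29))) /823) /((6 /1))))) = 15637 /69629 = 0.22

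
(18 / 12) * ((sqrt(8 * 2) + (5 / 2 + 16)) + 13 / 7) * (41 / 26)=41943 / 728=57.61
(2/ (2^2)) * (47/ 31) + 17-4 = 853/ 62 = 13.76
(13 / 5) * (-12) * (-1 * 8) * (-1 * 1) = -1248 / 5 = -249.60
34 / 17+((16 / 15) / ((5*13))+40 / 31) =99946 / 30225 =3.31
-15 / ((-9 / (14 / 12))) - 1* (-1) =53 / 18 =2.94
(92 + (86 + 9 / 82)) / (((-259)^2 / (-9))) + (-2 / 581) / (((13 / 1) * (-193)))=-27371455303 / 1145492194574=-0.02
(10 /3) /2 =5 /3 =1.67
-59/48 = -1.23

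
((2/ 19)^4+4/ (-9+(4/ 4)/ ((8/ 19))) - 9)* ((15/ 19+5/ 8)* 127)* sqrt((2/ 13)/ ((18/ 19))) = -695.21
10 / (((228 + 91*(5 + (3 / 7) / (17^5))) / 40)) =56794280 / 96976237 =0.59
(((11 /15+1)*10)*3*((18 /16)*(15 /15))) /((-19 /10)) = -585 /19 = -30.79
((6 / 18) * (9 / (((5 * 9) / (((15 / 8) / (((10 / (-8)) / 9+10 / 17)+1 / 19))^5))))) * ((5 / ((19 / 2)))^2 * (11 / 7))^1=21.10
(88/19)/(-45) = -88/855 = -0.10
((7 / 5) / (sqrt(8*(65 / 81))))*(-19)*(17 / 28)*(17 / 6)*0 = 0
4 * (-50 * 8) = -1600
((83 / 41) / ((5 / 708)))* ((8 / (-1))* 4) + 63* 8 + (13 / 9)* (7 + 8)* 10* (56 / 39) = -15420152 / 1845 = -8357.81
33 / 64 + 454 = 29089 / 64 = 454.52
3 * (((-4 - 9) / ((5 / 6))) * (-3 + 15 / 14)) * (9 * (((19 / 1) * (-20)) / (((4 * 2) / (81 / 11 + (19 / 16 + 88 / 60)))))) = -4762126161 / 12320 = -386536.21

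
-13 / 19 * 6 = -78 / 19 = -4.11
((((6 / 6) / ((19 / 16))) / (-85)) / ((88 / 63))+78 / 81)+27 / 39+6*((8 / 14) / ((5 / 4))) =191662561 / 43648605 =4.39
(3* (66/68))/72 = 11/272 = 0.04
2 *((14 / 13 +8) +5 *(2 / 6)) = 838 / 39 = 21.49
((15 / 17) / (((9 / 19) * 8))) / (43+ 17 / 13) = 0.01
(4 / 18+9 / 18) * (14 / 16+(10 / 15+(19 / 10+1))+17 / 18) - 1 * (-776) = 5053687 / 6480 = 779.89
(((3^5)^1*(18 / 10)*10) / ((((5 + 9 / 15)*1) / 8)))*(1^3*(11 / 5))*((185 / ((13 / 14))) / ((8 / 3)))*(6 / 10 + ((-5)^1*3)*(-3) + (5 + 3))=715647636 / 13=55049818.15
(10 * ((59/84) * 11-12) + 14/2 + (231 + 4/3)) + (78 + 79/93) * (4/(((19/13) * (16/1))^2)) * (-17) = 936485607/5013568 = 186.79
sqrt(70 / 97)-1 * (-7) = sqrt(6790) / 97 + 7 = 7.85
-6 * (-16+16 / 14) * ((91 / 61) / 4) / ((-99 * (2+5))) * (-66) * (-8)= -10816 / 427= -25.33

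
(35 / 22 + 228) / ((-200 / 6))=-15153 / 2200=-6.89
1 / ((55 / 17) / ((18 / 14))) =153 / 385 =0.40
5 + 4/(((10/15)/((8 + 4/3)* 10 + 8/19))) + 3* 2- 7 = 10764/19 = 566.53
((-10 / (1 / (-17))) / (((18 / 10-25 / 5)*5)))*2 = -85 / 4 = -21.25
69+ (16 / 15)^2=15781 / 225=70.14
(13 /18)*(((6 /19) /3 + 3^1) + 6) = 2249 /342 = 6.58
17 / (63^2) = 17 / 3969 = 0.00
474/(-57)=-158/19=-8.32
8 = 8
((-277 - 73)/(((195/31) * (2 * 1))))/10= -217/78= -2.78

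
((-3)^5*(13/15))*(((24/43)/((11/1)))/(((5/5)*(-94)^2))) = -6318/5224285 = -0.00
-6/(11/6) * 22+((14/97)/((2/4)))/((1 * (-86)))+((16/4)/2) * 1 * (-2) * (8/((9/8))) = -3770710/37539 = -100.45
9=9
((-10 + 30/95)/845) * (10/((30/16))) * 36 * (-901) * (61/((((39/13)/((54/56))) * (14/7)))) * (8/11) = 17474959872/1236235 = 14135.63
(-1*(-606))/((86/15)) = 4545/43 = 105.70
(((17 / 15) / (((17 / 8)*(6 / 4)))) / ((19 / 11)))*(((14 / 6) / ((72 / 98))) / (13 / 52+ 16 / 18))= 60368 / 105165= 0.57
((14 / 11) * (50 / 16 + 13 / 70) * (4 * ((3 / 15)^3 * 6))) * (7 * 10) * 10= 155736 / 275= 566.31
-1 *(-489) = 489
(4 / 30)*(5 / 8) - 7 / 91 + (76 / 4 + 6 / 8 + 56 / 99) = 52309 / 2574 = 20.32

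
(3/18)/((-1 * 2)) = -1/12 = -0.08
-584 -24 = -608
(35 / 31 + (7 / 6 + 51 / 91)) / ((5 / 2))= 48343 / 42315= 1.14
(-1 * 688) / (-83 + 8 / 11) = 7568 / 905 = 8.36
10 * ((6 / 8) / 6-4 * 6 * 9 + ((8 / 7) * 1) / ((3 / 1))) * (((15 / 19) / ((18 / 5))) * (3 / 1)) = -4525375 / 3192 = -1417.72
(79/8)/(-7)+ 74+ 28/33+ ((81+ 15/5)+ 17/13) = 3813701/24024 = 158.75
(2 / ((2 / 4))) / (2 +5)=4 / 7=0.57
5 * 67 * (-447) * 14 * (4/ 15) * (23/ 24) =-535754.33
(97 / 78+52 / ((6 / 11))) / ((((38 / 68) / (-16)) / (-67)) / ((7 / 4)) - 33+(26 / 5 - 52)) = -400404060 / 330846373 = -1.21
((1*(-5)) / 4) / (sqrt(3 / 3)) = -5 / 4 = -1.25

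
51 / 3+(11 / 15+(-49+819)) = 11816 / 15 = 787.73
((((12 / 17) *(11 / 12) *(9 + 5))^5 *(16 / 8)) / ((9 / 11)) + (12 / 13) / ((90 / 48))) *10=247725703886272 / 166123269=1491216.16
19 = 19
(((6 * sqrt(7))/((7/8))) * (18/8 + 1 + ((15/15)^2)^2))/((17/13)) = 156 * sqrt(7)/7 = 58.96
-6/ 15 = -2/ 5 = -0.40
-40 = -40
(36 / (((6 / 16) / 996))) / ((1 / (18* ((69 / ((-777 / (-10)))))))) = 395850240 / 259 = 1528379.31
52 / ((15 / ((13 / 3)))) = 676 / 45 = 15.02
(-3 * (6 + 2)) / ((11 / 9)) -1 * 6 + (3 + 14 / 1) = -95 / 11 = -8.64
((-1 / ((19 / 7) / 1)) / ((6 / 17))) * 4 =-238 / 57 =-4.18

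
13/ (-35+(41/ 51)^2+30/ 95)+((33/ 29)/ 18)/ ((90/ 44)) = -462328697/ 1317099960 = -0.35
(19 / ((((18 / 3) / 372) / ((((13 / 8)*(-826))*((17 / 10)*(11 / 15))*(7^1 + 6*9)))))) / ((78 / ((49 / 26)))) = -135966797351 / 46800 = -2905273.45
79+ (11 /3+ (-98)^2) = 29060 /3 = 9686.67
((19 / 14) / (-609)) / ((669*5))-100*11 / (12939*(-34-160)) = 5220620641 / 11931433988670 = 0.00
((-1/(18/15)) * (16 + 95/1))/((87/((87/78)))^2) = -185/12168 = -0.02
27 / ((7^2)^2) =27 / 2401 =0.01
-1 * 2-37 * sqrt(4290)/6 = -37 * sqrt(4290)/6-2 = -405.90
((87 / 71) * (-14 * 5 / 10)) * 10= -6090 / 71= -85.77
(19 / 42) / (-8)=-19 / 336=-0.06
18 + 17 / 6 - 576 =-3331 / 6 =-555.17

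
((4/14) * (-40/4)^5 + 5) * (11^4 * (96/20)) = -14052900312/7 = -2007557187.43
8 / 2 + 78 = 82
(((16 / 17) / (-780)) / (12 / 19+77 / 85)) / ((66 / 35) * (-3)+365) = -2660 / 1217918949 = -0.00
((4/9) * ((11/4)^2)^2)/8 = 14641/4608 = 3.18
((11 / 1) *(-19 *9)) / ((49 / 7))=-1881 / 7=-268.71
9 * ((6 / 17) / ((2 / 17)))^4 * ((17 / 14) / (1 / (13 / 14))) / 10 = 161109 / 1960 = 82.20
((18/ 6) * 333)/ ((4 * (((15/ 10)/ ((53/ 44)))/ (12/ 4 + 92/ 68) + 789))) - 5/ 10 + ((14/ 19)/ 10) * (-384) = -223330793/ 7842136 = -28.48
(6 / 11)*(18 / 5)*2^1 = 216 / 55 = 3.93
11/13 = 0.85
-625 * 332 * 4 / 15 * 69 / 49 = -3818000 / 49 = -77918.37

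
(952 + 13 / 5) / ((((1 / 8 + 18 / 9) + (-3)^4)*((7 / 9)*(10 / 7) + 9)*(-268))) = -85914 / 20272525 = -0.00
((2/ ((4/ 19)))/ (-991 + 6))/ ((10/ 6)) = -57/ 9850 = -0.01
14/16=7/8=0.88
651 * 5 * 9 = 29295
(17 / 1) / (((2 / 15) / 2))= 255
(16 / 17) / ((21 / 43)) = 688 / 357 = 1.93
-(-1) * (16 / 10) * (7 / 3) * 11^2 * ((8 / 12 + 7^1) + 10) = 359128 / 45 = 7980.62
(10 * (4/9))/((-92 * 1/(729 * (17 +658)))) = -546750/23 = -23771.74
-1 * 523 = -523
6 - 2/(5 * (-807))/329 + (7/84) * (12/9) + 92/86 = 1229721653/171249435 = 7.18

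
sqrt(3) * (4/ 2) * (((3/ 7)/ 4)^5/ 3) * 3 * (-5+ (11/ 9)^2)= -213 * sqrt(3)/ 2151296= -0.00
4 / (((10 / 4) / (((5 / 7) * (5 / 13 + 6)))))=664 / 91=7.30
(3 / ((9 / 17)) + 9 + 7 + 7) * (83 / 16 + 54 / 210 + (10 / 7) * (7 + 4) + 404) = 3412609 / 280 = 12187.89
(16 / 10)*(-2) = -16 / 5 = -3.20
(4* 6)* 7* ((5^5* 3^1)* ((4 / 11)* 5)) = 31500000 / 11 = 2863636.36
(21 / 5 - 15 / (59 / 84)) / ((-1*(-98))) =-723 / 4130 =-0.18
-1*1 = -1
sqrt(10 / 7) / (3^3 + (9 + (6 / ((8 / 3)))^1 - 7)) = 4*sqrt(70) / 875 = 0.04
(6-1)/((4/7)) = 35/4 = 8.75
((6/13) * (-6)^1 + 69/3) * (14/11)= 3682/143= 25.75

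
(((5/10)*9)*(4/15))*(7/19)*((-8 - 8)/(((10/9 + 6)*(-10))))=0.10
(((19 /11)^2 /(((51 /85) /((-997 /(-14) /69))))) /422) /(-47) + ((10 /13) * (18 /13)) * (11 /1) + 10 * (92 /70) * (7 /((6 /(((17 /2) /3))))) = 55.16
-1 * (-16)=16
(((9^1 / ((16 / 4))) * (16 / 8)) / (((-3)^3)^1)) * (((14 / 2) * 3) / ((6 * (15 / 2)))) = -0.08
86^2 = 7396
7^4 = 2401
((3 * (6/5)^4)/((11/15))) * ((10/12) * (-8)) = -56.55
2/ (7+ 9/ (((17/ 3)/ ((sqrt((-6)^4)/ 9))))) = 34/ 227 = 0.15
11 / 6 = 1.83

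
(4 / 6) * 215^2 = 92450 / 3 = 30816.67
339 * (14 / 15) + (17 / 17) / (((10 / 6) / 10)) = 1612 / 5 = 322.40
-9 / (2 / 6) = -27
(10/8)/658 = 5/2632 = 0.00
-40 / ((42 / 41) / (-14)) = 1640 / 3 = 546.67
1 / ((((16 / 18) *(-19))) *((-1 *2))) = 9 / 304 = 0.03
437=437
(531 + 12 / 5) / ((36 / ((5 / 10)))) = 889 / 120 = 7.41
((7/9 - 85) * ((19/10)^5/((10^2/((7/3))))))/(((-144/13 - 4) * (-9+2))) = -12199739773/26460000000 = -0.46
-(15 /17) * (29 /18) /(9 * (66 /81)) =-145 /748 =-0.19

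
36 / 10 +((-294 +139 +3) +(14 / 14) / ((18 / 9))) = -147.90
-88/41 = -2.15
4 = 4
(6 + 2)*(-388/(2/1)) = -1552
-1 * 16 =-16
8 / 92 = 2 / 23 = 0.09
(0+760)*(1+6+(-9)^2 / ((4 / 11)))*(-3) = -523830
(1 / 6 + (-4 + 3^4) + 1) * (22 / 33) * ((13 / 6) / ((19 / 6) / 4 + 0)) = 24388 / 171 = 142.62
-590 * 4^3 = -37760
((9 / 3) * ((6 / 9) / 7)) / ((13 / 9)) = 18 / 91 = 0.20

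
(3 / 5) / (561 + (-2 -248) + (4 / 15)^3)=2025 / 1049689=0.00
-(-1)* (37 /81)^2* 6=2738 /2187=1.25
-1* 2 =-2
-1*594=-594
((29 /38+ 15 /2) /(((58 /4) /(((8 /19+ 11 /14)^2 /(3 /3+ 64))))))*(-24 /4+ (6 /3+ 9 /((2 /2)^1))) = 16177437 /253412614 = 0.06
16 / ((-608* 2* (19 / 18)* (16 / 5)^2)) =-225 / 184832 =-0.00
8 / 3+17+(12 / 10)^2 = 1583 / 75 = 21.11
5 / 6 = 0.83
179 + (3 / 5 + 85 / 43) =39039 / 215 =181.58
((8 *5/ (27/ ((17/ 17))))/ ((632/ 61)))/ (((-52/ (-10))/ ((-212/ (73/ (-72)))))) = 1293200/ 224913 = 5.75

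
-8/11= -0.73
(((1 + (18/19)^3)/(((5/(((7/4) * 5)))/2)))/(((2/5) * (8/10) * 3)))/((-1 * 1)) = -2220925/329232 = -6.75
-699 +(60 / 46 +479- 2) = -5076 / 23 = -220.70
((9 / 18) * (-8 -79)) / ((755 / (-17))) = 1479 / 1510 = 0.98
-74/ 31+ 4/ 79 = -5722/ 2449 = -2.34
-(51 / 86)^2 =-0.35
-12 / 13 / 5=-12 / 65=-0.18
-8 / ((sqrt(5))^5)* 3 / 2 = -12* sqrt(5) / 125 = -0.21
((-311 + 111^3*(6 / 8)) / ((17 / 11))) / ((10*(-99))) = -4101649 / 6120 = -670.20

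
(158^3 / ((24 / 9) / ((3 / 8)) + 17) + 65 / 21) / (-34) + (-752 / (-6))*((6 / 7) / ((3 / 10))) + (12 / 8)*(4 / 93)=-32856977 / 7378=-4453.37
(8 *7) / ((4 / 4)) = 56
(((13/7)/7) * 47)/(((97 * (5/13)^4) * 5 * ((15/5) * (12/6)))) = 17450771/89118750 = 0.20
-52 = -52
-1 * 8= -8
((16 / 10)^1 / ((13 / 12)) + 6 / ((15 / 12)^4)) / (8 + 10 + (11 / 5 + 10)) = 0.13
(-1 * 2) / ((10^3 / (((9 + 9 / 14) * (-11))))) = 297 / 1400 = 0.21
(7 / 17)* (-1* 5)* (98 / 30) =-343 / 51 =-6.73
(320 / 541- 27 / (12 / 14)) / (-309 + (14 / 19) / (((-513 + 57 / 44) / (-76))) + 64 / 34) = 12800475465 / 127144659014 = 0.10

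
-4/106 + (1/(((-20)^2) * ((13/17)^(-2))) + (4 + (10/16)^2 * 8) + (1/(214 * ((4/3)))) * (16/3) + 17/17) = 5314960349/655567600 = 8.11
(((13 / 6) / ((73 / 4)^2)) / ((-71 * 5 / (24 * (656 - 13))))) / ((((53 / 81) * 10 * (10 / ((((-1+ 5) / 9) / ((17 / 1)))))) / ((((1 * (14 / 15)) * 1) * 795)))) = -67406976 / 804012875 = -0.08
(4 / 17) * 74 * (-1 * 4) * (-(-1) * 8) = -9472 / 17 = -557.18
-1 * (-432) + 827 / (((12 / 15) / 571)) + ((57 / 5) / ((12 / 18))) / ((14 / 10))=16540033 / 28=590715.46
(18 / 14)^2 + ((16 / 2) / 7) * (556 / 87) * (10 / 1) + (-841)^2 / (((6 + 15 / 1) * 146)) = 63355155 / 207466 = 305.38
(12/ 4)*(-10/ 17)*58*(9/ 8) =-3915/ 34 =-115.15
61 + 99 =160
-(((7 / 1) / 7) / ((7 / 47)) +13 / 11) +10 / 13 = -7134 / 1001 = -7.13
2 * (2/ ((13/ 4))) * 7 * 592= 66304/ 13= 5100.31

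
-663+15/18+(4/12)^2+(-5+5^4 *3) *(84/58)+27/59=63033587/30798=2046.68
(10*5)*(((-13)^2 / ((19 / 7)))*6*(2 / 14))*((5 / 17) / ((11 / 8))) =2028000 / 3553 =570.79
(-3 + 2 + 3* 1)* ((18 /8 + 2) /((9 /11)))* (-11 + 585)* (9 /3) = 53669 /3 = 17889.67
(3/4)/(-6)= -1/8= -0.12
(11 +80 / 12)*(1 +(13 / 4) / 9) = 24.05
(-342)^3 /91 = -40001688 /91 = -439578.99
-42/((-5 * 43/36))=1512/215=7.03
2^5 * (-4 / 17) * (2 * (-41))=10496 / 17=617.41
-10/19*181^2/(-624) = 163805/5928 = 27.63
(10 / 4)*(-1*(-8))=20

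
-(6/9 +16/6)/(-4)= 5/6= 0.83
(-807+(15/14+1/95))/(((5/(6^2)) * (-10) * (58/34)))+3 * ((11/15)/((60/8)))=492413059/1446375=340.45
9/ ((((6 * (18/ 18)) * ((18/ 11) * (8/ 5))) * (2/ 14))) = 385/ 96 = 4.01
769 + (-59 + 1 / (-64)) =45439 / 64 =709.98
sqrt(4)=2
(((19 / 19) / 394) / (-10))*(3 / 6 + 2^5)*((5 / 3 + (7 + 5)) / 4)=-533 / 18912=-0.03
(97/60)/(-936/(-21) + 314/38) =12901/421620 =0.03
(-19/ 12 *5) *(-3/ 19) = 5/ 4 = 1.25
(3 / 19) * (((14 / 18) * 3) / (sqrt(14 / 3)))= sqrt(42) / 38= 0.17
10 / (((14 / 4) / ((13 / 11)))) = 260 / 77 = 3.38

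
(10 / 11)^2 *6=600 / 121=4.96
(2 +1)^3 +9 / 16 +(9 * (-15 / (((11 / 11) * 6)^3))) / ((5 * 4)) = 881 / 32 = 27.53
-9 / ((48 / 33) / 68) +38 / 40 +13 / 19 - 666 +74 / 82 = -4223011 / 3895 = -1084.21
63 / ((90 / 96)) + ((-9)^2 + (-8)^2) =1061 / 5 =212.20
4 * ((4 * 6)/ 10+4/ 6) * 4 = 736/ 15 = 49.07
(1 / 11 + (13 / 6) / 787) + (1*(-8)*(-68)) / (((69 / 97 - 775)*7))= -5386489 / 803179146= -0.01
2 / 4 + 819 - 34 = 1571 / 2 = 785.50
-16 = -16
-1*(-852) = 852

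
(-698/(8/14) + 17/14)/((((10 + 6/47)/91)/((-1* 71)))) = 778488.45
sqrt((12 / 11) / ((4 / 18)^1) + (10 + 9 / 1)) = sqrt(2893) / 11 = 4.89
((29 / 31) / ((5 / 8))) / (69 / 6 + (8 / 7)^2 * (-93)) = -0.01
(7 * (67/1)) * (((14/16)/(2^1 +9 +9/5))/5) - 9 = -1325/512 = -2.59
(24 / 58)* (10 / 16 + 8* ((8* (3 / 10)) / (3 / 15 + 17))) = 1797 / 2494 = 0.72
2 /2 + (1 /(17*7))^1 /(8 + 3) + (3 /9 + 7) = 32728 /3927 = 8.33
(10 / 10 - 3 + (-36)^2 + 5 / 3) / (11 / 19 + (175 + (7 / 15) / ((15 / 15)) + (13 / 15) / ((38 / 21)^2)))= 28064140 / 3818881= 7.35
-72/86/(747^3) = -4/1991534121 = -0.00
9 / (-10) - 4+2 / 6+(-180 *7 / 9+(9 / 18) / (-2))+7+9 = -7729 / 60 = -128.82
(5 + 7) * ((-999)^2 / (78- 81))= -3992004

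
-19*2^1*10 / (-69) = 380 / 69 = 5.51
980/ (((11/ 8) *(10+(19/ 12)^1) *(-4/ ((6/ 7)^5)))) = -3732480/ 524447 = -7.12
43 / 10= 4.30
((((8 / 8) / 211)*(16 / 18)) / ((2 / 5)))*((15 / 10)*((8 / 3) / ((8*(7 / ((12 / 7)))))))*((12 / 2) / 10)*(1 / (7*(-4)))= -2 / 72373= -0.00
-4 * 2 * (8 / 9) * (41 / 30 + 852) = -819232 / 135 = -6068.39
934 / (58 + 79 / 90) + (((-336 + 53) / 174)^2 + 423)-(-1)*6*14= 84308681839 / 160432524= 525.51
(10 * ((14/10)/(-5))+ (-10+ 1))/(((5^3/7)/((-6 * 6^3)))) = 856.40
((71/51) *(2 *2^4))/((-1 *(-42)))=1136/1071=1.06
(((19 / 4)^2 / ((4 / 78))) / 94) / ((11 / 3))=42237 / 33088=1.28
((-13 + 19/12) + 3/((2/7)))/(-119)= 11/1428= 0.01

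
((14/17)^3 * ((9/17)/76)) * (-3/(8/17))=-0.02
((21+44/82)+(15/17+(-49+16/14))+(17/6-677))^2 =419439943734289/856967076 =489446.98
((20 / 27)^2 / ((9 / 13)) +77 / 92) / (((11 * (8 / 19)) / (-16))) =-18688343 / 3319866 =-5.63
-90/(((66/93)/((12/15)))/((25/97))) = -27900/1067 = -26.15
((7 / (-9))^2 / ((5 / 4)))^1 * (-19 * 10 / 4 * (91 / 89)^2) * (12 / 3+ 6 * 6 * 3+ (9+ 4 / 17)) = -3531001838 / 1211913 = -2913.58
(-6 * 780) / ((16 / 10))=-2925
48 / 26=24 / 13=1.85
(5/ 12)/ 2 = 5/ 24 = 0.21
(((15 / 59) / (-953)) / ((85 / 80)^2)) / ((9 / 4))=-5120 / 48748809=-0.00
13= 13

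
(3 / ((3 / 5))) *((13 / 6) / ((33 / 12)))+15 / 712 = 93055 / 23496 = 3.96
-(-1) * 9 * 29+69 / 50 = 13119 / 50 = 262.38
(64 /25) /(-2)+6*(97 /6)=2393 /25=95.72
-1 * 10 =-10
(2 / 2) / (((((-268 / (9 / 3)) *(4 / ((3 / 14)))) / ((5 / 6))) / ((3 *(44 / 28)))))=-495 / 210112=-0.00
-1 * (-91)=91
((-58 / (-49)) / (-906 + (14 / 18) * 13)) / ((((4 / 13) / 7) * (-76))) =3393 / 8579032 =0.00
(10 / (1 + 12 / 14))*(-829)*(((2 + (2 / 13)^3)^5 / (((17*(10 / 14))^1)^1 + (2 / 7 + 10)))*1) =-671430092319546646918720 / 104470407641759235037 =-6426.99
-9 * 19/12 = -57/4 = -14.25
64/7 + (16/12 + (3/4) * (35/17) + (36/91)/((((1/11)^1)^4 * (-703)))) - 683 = -1266305515/1864356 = -679.22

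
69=69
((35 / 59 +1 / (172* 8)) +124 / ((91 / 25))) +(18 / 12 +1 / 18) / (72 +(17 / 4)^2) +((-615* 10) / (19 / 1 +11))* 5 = -94884467910943 / 95811651936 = -990.32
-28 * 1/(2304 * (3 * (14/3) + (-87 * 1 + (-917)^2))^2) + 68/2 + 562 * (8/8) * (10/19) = 2551613014848208763/7737096597848064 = 329.79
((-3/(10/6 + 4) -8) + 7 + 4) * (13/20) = 273/170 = 1.61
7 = 7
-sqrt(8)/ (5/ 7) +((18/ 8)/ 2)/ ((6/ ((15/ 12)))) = 15/ 64-14 * sqrt(2)/ 5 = -3.73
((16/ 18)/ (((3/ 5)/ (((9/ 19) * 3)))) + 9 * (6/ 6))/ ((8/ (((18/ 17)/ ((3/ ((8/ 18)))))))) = 211/ 969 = 0.22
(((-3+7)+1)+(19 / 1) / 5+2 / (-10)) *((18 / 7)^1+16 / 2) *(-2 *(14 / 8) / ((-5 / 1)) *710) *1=225922 / 5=45184.40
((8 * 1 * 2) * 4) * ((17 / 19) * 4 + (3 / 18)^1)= 13664 / 57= 239.72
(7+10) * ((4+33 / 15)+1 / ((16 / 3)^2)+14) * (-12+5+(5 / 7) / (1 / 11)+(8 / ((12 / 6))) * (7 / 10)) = 440317 / 350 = 1258.05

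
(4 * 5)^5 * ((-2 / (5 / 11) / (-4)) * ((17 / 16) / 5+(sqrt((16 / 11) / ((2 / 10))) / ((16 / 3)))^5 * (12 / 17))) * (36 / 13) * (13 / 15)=54675000 * sqrt(55) / 2057+1795200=1992322.34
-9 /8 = -1.12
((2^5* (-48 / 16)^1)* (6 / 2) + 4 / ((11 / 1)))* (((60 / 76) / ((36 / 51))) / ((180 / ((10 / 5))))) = -3.57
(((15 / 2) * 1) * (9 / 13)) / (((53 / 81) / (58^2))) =18392670 / 689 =26694.73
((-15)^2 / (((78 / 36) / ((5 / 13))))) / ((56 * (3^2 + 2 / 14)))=3375 / 43264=0.08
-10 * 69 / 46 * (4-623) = 9285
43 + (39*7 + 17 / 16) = 5073 / 16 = 317.06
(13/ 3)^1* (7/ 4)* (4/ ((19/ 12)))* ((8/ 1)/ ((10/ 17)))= 24752/ 95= 260.55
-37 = -37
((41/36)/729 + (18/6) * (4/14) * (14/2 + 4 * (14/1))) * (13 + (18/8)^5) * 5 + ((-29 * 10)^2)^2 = 190074190211556685/26873856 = 7072829080.11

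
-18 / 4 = -4.50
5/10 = 1/2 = 0.50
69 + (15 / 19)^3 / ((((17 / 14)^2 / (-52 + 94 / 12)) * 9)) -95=-54784776 / 1982251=-27.64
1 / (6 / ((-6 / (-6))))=1 / 6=0.17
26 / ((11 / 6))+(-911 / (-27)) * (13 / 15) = 193453 / 4455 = 43.42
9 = 9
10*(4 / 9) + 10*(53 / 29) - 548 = -137098 / 261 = -525.28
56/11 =5.09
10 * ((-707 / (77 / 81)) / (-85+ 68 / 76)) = 777195 / 8789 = 88.43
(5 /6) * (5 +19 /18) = 545 /108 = 5.05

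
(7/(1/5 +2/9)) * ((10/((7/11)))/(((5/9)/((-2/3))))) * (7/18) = -2310/19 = -121.58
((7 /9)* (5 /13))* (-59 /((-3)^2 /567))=-14455 /13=-1111.92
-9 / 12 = -3 / 4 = -0.75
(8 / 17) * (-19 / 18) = -76 / 153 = -0.50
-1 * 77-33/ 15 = -79.20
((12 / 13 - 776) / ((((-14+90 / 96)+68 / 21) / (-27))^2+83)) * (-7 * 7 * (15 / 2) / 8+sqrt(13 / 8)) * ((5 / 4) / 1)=4328913682800 / 8085875759 - 23558713920 * sqrt(26) / 8085875759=520.51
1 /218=0.00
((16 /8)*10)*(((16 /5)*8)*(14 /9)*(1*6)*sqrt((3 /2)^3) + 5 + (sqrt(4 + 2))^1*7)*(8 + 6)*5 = 7000 + 260680*sqrt(6) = 645532.99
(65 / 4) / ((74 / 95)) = 6175 / 296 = 20.86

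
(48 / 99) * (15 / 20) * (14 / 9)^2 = 784 / 891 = 0.88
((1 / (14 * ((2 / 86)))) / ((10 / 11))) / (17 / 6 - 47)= -1419 / 18550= -0.08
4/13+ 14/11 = 226/143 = 1.58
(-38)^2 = 1444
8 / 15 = 0.53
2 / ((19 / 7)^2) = 98 / 361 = 0.27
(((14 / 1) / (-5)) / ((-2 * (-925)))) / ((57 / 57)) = -7 / 4625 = -0.00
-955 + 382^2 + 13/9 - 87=1303951/9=144883.44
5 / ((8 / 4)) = 5 / 2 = 2.50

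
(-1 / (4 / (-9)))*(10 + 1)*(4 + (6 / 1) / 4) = 1089 / 8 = 136.12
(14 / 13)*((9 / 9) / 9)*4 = 0.48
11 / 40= 0.28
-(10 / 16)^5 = -0.10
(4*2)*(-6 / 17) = -48 / 17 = -2.82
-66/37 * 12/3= -264/37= -7.14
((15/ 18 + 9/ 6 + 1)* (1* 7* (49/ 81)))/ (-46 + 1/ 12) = -13720/ 44631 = -0.31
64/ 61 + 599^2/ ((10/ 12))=131321486/ 305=430562.25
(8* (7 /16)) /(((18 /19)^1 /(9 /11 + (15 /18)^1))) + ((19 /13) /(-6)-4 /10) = 842909 /154440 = 5.46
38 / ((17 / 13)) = 494 / 17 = 29.06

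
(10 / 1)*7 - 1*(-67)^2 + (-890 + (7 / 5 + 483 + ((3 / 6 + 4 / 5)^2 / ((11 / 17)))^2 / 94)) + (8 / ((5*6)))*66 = -4806.93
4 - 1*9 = -5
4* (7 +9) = 64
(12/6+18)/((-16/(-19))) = 95/4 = 23.75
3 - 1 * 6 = -3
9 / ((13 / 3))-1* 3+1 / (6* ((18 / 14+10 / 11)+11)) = -72151 / 79248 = -0.91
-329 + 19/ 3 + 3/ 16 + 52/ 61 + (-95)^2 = 25483477/ 2928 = 8703.37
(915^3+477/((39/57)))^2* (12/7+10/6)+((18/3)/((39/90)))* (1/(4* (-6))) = 4694411425091692279251/2366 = 1984113028356590143.39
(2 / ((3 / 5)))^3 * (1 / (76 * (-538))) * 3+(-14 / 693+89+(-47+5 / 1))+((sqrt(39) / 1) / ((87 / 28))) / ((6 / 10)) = 50.33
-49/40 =-1.22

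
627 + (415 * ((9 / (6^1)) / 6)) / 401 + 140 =1230683 / 1604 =767.26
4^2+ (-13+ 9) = 12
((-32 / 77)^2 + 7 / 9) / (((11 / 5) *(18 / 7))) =253595 / 1509354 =0.17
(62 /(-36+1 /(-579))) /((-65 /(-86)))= -3087228 /1354925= -2.28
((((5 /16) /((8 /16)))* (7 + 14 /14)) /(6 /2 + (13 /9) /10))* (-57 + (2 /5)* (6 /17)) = -434970 /4811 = -90.41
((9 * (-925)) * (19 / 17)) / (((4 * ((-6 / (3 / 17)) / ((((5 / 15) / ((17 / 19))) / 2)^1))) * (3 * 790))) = 66785 / 12420064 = 0.01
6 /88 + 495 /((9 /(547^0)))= 2423 /44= 55.07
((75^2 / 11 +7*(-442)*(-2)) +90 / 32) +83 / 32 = 2360079 / 352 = 6704.77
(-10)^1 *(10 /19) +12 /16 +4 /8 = -305 /76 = -4.01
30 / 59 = 0.51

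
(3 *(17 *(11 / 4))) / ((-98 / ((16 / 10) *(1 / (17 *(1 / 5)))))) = -33 / 49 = -0.67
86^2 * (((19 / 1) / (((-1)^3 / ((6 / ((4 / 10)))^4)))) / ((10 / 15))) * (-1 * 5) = 53355206250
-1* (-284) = 284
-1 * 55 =-55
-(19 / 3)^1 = -19 / 3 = -6.33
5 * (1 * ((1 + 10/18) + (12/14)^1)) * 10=7600/63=120.63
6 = 6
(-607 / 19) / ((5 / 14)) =-8498 / 95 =-89.45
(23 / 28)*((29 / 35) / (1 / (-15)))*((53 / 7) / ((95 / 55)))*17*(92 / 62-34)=713948796 / 28861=24737.49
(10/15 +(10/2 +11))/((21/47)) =2350/63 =37.30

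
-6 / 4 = -3 / 2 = -1.50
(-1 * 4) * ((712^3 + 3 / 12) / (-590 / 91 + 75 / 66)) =2890440579026 / 10705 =270008461.38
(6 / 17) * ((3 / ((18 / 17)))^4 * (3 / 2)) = 4913 / 144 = 34.12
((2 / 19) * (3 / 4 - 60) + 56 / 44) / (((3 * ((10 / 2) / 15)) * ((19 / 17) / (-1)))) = 35275 / 7942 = 4.44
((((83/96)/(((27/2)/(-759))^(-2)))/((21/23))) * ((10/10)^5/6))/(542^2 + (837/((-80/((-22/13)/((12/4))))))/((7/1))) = 16185/95227939606624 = 0.00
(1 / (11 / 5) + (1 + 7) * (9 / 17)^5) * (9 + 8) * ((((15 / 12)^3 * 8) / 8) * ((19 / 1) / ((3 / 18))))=87606128625 / 29399392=2979.86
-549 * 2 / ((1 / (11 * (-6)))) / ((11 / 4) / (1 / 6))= 4392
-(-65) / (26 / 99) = 495 / 2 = 247.50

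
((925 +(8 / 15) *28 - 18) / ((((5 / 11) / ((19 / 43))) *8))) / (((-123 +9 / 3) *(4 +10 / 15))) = -0.20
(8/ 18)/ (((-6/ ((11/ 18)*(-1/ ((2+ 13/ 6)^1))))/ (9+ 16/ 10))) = 1166/ 10125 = 0.12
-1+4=3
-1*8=-8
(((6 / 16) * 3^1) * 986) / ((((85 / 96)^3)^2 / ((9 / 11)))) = 459674511998976 / 244037921875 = 1883.62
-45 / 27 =-5 / 3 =-1.67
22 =22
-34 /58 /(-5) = 17 /145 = 0.12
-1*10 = -10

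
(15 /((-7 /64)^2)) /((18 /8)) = 81920 /147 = 557.28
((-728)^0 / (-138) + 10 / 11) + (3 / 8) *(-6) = -4093 / 3036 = -1.35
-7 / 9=-0.78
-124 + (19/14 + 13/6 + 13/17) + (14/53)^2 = -119978261/1002813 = -119.64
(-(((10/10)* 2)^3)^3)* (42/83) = -21504/83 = -259.08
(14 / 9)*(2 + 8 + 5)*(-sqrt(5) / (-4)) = 35*sqrt(5) / 6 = 13.04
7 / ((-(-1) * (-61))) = -7 / 61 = -0.11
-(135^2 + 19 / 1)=-18244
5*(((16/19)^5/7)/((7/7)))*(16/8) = 0.60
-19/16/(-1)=19/16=1.19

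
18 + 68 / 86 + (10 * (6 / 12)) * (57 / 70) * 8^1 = 51.36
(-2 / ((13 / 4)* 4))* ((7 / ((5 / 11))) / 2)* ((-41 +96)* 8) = -6776 / 13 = -521.23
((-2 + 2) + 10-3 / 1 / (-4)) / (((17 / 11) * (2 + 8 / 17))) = 473 / 168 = 2.82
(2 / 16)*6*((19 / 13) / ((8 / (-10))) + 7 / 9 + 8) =3253 / 624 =5.21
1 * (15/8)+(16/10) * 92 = 5963/40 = 149.08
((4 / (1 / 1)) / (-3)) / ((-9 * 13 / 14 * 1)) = 56 / 351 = 0.16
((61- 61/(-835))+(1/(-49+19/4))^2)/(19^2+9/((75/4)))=7988335220/47281068891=0.17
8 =8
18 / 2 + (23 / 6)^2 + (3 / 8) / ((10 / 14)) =8719 / 360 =24.22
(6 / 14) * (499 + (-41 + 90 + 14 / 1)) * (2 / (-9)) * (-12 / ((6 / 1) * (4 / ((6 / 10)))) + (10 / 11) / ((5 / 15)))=-50018 / 385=-129.92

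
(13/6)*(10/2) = 65/6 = 10.83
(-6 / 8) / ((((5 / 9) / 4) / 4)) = -108 / 5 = -21.60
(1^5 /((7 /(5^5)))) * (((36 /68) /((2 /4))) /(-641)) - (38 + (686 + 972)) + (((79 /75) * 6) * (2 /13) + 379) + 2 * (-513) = -58078728611 /24790675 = -2342.77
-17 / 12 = -1.42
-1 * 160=-160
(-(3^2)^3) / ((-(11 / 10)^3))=729000 / 1331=547.71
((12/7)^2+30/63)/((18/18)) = 502/147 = 3.41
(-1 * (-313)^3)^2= 940299110504209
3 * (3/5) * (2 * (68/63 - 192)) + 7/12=-288427/420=-686.73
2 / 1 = 2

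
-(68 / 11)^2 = -4624 / 121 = -38.21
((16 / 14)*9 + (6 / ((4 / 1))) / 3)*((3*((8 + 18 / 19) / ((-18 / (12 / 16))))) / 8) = -12835 / 8512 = -1.51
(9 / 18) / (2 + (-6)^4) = 1 / 2596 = 0.00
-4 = -4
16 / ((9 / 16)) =28.44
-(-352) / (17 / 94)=33088 / 17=1946.35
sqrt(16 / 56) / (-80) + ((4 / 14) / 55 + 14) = 5392 / 385-sqrt(14) / 560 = 14.00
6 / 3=2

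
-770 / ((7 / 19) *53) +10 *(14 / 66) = -37.31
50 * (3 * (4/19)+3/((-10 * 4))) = 2115/76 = 27.83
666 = 666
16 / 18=8 / 9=0.89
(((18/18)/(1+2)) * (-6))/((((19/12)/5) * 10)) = -12/19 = -0.63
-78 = -78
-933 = -933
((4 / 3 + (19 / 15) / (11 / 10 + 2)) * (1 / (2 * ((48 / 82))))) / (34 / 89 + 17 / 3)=98523 / 400520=0.25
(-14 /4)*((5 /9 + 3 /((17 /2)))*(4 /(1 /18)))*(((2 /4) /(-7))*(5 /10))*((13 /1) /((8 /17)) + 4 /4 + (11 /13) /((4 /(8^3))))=1979499 /1768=1119.63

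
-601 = -601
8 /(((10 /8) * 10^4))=2 /3125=0.00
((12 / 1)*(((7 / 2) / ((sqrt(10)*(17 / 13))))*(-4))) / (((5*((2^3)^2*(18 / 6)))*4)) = -91*sqrt(10) / 27200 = -0.01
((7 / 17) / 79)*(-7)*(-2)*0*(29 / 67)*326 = 0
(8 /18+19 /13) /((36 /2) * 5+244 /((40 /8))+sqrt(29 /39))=773810 /56349237- 5575 * sqrt(1131) /2197620243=0.01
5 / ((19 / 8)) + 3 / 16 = 697 / 304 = 2.29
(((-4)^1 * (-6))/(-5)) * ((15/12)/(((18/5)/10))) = -50/3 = -16.67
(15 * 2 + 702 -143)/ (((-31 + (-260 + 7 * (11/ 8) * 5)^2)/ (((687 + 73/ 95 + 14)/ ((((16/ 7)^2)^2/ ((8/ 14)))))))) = 177220211/ 918733120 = 0.19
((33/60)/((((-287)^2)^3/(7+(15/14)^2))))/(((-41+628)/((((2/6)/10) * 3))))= 17567/12859247306680440853600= 0.00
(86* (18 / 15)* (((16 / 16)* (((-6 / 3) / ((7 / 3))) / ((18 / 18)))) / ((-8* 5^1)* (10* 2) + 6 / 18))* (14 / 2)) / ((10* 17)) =4644 / 1019575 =0.00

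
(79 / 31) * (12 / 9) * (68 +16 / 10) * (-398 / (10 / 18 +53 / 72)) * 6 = -2100828672 / 4805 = -437217.21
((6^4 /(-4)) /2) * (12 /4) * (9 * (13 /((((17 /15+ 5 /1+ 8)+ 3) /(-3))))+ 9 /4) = 4555521 /514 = 8862.88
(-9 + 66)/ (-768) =-19/ 256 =-0.07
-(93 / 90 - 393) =11759 / 30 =391.97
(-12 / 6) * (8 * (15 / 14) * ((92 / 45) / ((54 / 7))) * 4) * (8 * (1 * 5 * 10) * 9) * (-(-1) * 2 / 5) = -235520 / 9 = -26168.89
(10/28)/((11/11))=5/14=0.36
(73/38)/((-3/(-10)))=365/57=6.40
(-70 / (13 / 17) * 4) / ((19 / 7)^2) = -49.70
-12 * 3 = -36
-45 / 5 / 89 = -9 / 89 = -0.10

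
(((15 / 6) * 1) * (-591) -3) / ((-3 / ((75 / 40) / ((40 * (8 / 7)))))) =20727 / 1024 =20.24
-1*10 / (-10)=1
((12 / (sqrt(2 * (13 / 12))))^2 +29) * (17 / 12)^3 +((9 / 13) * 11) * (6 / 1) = 7123465 / 22464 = 317.11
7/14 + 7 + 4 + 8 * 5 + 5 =113/2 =56.50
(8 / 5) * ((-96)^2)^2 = 679477248 / 5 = 135895449.60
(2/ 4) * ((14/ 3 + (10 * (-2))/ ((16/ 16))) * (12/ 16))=-23/ 4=-5.75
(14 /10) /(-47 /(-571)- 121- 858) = -3997 /2794810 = -0.00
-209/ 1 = -209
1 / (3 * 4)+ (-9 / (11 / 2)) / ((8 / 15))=-2.98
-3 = -3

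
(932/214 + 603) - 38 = 60921/107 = 569.36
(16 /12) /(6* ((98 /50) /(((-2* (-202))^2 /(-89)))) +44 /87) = 236663200 /88630579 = 2.67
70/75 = 14/15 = 0.93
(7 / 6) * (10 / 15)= 7 / 9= 0.78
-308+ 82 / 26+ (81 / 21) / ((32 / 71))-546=-2452743 / 2912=-842.29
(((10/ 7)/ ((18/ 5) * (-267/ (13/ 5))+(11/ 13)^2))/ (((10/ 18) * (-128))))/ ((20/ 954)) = 725517/ 279359360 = 0.00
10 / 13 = 0.77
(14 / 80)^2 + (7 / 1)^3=548849 / 1600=343.03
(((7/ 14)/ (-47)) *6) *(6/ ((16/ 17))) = -153/ 376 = -0.41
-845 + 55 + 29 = -761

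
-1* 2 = -2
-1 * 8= -8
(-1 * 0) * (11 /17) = 0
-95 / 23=-4.13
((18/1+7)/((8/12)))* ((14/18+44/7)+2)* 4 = 28550/21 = 1359.52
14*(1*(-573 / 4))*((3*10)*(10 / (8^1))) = -300825 / 4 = -75206.25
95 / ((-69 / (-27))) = 855 / 23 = 37.17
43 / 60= 0.72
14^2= 196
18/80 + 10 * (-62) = -619.78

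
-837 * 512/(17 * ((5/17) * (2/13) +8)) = -2785536/889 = -3133.34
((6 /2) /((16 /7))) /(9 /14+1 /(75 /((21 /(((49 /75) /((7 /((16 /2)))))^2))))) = 196 /171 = 1.15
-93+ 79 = -14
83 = 83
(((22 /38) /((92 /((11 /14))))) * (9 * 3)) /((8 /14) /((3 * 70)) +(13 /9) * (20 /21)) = 0.10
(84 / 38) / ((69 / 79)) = 1106 / 437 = 2.53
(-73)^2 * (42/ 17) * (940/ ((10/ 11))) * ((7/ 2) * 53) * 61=2618721406686/ 17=154042435687.41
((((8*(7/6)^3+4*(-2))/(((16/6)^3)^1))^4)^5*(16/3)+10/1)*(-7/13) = -20114003973873131389020141471952251287059724368012392967/3735457880860604092248470878678878635070676610322530304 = -5.38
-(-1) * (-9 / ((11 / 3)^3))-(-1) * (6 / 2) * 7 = 27708 / 1331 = 20.82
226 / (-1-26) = -226 / 27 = -8.37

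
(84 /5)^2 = 7056 /25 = 282.24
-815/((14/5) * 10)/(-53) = 815/1484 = 0.55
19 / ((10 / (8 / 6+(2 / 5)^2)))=1064 / 375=2.84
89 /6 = 14.83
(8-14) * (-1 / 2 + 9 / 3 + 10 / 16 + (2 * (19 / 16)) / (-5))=-159 / 10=-15.90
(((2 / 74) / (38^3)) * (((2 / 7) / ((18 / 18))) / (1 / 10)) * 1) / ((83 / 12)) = 30 / 147447923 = 0.00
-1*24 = -24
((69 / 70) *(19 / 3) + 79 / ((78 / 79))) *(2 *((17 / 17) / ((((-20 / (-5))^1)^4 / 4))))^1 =117739 / 43680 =2.70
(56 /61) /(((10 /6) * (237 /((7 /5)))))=392 /120475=0.00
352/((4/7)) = 616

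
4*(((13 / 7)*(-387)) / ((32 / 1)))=-5031 / 56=-89.84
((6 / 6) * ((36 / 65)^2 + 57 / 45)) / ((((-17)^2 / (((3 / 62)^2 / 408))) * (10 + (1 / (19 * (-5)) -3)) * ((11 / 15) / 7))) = 723387 / 16954106780416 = 0.00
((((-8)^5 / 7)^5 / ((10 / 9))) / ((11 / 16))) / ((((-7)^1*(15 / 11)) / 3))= 2720083094132915643088896 / 2941225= 924812992590813570.23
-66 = -66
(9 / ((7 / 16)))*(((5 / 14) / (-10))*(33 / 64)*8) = -297 / 98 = -3.03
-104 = -104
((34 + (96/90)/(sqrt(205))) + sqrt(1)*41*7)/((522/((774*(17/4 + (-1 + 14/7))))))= 1204*sqrt(205)/29725 + 289863/116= 2499.40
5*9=45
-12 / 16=-3 / 4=-0.75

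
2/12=0.17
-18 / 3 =-6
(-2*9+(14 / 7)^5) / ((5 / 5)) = 14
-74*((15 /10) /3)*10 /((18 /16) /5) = -14800 /9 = -1644.44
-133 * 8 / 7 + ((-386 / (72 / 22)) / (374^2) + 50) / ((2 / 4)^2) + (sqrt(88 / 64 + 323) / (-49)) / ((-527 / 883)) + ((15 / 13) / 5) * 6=883 * sqrt(5190) / 103292 + 36734015 / 743886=50.00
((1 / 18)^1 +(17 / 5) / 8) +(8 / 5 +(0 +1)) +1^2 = 1469 / 360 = 4.08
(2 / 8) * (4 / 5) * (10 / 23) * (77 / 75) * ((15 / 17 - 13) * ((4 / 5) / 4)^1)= -31724 / 146625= -0.22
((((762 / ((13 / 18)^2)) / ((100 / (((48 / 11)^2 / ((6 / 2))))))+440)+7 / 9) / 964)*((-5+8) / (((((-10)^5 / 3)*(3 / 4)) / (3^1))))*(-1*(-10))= -2454652039 / 1232052250000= -0.00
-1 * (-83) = 83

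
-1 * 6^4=-1296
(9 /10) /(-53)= -9 /530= -0.02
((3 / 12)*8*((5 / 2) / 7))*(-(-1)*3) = 15 / 7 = 2.14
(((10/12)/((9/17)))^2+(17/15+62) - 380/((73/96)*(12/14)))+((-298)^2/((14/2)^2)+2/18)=67539519293/52152660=1295.03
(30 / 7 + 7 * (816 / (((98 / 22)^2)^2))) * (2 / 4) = 7738263 / 823543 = 9.40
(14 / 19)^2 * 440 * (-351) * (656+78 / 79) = -1571085996480 / 28519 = -55089098.37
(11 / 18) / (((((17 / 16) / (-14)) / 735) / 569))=-171746960 / 51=-3367587.45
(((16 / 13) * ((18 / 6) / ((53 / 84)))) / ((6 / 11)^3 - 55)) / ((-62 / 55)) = 21083040 / 222710293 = 0.09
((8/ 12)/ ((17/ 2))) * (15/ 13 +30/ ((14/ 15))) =4040/ 1547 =2.61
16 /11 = 1.45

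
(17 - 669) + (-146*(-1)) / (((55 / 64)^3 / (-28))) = -1180121172 / 166375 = -7093.14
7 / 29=0.24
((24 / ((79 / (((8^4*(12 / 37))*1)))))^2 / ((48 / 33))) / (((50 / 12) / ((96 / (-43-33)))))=-137765370986496 / 4058366275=-33946.02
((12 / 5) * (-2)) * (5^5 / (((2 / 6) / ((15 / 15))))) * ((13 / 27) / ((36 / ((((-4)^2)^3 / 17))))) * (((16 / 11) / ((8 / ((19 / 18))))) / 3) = -1264640000 / 136323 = -9276.79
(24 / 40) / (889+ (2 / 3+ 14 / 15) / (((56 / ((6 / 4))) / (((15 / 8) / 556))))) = 186816 / 276799085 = 0.00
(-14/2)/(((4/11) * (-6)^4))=-0.01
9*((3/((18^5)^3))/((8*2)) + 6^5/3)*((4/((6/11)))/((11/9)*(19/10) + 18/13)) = 66684875315761835535237835/1444947177958653689856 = 46150.39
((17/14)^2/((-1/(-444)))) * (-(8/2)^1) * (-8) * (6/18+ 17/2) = 9067664/49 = 185054.37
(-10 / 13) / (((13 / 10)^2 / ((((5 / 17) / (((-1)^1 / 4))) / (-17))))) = -20000 / 634933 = -0.03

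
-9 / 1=-9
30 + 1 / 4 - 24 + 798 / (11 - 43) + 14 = -75 / 16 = -4.69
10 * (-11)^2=1210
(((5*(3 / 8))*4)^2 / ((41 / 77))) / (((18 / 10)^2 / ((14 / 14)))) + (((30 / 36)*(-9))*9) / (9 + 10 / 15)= 1096735 / 42804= 25.62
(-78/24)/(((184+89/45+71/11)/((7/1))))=-45045/381016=-0.12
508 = 508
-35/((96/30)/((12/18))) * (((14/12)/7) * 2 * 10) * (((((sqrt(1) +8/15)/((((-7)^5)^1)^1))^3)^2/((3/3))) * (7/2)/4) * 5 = -148035889/2414377333016031107175033088800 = -0.00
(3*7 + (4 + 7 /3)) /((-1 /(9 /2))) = -123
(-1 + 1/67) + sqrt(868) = -66/67 + 2 * sqrt(217) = 28.48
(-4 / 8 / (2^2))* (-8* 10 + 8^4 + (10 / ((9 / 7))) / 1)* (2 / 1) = -18107 / 18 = -1005.94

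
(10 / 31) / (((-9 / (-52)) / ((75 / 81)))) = 13000 / 7533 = 1.73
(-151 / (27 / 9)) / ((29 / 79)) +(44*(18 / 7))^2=12664.19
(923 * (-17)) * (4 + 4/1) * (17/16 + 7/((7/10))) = -2777307/2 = -1388653.50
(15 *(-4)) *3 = -180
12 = 12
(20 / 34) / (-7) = -10 / 119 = -0.08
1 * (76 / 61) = 76 / 61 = 1.25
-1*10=-10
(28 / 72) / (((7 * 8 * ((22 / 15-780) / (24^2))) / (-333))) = 1.71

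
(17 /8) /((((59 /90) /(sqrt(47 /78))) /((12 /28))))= 765*sqrt(3666) /42952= 1.08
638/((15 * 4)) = 319/30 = 10.63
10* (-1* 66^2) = -43560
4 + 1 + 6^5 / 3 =2597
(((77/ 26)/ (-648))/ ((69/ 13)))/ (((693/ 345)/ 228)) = -95/ 972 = -0.10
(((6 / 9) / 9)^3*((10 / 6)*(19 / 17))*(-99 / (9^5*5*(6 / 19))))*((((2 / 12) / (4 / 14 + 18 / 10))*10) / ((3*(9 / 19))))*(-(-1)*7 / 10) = -36970010 / 116831684924307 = -0.00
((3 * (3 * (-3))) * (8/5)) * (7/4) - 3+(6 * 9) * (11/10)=-96/5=-19.20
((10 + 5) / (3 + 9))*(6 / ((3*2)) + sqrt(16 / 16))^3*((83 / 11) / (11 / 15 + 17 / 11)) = 6225 / 188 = 33.11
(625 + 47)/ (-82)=-336/ 41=-8.20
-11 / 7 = -1.57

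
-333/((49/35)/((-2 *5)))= 16650/7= 2378.57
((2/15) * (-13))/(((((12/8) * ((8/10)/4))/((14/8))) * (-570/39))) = 1183/1710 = 0.69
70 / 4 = 35 / 2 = 17.50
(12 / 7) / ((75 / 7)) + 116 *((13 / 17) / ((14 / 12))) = 76.19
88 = 88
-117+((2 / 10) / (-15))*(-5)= -1754 / 15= -116.93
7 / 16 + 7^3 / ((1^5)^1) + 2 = 5527 / 16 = 345.44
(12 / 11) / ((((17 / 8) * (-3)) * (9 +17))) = -16 / 2431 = -0.01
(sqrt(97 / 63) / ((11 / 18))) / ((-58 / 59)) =-177 * sqrt(679) / 2233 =-2.07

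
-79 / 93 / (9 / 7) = -553 / 837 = -0.66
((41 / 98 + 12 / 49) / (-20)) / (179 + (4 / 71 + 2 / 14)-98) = -923 / 2259936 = -0.00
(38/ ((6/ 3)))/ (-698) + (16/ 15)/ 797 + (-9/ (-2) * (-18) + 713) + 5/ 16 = 632.29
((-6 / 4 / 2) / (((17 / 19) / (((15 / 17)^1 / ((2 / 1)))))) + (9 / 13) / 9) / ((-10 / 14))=61621 / 150280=0.41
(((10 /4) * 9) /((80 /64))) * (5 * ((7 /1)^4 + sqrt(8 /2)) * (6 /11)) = 1297620 /11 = 117965.45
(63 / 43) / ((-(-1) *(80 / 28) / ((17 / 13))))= 7497 / 11180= 0.67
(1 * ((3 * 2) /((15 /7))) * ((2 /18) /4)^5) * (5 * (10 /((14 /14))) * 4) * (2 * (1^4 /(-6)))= -35 /11337408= -0.00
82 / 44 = 1.86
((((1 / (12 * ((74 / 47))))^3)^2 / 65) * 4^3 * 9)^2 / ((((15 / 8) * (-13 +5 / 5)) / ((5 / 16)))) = -116191483108948578241 / 220429559217554540441990830699315200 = -0.00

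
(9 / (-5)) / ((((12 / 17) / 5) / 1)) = -12.75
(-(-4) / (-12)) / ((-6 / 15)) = 5 / 6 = 0.83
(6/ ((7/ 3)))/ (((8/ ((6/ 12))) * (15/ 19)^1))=57/ 280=0.20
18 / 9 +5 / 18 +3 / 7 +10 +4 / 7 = 239 / 18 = 13.28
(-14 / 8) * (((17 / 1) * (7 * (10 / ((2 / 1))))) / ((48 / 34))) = -737.55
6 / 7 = 0.86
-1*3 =-3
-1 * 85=-85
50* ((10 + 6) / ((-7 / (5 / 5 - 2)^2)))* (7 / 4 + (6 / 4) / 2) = -2000 / 7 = -285.71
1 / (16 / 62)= 31 / 8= 3.88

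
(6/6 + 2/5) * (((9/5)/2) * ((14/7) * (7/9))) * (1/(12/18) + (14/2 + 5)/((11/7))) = 9849/550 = 17.91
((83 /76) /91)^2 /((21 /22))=75779 /502226088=0.00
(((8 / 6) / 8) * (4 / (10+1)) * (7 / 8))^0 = 1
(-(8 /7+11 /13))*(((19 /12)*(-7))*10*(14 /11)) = 120365 /429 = 280.57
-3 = -3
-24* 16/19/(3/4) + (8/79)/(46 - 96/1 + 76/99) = -98579300/3657937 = -26.95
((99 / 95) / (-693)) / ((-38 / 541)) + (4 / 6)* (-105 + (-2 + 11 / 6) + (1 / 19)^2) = -15940081 / 227430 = -70.09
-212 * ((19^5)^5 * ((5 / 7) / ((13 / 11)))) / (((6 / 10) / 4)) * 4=-86821755178005280319749444469649467200 / 273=-318028407245440587251829500000000000.00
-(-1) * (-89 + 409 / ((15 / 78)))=10189 / 5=2037.80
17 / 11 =1.55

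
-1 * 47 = -47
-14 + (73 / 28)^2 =-5647 / 784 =-7.20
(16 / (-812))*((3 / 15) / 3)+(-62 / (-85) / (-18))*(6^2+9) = -1.82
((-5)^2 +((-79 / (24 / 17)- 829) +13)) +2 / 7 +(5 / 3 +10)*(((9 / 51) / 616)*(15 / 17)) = -113045641 / 133518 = -846.67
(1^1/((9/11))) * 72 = 88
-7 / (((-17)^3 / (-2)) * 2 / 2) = -14 / 4913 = -0.00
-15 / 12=-5 / 4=-1.25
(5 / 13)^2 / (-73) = -25 / 12337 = -0.00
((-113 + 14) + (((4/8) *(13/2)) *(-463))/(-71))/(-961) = 22097/272924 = 0.08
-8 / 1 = -8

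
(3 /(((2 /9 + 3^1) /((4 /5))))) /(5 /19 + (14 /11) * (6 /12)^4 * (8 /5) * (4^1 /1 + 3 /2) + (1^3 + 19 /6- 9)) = -6156 /31987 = -0.19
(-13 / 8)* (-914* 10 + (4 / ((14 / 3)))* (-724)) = 222053 / 14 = 15860.93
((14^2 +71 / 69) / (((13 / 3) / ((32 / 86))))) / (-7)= -217520 / 89999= -2.42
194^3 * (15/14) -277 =54758441/7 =7822634.43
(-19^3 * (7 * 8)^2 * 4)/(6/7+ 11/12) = -7227300864/149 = -48505374.93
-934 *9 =-8406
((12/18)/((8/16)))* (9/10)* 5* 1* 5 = 30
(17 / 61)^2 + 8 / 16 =4299 / 7442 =0.58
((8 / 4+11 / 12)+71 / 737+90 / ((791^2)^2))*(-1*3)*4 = -10431679992385327 / 288518338041857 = -36.16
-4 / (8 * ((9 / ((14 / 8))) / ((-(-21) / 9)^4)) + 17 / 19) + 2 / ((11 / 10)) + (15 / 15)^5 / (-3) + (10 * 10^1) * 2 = 199.73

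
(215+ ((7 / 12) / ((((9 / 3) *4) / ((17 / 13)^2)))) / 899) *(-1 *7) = -32926500481 / 21878064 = -1505.00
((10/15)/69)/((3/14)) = 28/621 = 0.05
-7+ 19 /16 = -93 /16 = -5.81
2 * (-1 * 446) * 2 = -1784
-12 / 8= -3 / 2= -1.50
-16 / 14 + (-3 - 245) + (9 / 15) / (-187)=-1630661 / 6545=-249.15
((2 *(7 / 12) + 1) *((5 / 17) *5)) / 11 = 325 / 1122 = 0.29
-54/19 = -2.84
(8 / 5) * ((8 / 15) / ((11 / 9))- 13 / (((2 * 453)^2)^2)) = 16170521732789 / 23160903524550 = 0.70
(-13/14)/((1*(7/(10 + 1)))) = -143/98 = -1.46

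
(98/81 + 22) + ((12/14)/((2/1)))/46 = 605603/26082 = 23.22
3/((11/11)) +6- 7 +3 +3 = 8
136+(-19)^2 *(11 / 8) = 5059 / 8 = 632.38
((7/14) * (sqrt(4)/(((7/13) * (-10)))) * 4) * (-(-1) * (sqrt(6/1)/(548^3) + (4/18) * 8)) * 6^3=-285.26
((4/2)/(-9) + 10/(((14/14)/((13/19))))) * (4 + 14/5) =38488/855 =45.02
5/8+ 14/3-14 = -209/24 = -8.71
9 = 9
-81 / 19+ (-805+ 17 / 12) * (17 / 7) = -3121493 / 1596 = -1955.82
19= 19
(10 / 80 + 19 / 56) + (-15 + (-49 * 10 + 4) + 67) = -12139 / 28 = -433.54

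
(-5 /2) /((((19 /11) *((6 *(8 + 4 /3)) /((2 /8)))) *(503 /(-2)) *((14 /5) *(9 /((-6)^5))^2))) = 3207600 /468293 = 6.85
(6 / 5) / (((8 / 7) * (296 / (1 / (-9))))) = -7 / 17760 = -0.00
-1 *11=-11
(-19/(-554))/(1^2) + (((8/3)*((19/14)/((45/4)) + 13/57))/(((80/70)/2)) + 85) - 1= 121725971/1421010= 85.66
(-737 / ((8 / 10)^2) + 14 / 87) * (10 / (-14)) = 8013755 / 9744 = 822.43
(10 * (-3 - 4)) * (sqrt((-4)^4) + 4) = -1400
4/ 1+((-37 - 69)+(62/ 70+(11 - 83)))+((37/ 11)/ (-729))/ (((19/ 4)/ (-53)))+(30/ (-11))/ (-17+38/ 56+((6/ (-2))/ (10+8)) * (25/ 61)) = -77429927871379/ 447840019935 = -172.90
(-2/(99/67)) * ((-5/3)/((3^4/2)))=1340/24057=0.06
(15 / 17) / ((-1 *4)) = -15 / 68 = -0.22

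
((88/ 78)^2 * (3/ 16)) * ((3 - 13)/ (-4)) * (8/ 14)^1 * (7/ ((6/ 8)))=4840/ 1521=3.18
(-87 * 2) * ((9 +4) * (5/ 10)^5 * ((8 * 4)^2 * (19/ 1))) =-1375296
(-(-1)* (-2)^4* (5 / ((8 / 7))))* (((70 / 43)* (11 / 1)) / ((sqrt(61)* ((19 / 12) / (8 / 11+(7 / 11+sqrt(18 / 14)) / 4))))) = 69300* sqrt(427) / 49837+573300* sqrt(61) / 49837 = 118.58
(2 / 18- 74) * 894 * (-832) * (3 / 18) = 82438720 / 9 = 9159857.78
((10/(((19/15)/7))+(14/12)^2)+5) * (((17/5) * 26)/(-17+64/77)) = -717283567/2128950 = -336.92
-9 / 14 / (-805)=9 / 11270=0.00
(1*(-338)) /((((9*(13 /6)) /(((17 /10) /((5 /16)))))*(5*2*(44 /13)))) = -11492 /4125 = -2.79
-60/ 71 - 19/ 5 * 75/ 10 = -4167/ 142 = -29.35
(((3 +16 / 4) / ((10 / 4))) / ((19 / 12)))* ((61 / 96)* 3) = 1281 / 380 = 3.37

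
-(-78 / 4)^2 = -1521 / 4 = -380.25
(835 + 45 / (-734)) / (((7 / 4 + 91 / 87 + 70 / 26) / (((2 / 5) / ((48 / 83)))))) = 3835306579 / 36448972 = 105.22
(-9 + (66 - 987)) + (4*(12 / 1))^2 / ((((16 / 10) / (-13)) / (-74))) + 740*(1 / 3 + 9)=4173770 / 3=1391256.67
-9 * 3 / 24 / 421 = -9 / 3368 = -0.00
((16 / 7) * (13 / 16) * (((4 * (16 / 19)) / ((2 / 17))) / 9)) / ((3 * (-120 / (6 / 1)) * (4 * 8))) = -221 / 71820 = -0.00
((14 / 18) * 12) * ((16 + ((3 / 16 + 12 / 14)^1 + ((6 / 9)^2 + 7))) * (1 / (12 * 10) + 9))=5336897 / 2592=2058.99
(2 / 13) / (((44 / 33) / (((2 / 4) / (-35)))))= -3 / 1820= -0.00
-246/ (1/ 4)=-984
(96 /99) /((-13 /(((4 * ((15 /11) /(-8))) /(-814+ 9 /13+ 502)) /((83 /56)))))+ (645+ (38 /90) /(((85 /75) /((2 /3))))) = 1337499666581 /2072845071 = 645.25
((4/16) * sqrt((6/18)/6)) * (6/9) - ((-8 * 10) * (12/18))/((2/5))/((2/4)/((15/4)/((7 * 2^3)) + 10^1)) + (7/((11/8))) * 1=2689.65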